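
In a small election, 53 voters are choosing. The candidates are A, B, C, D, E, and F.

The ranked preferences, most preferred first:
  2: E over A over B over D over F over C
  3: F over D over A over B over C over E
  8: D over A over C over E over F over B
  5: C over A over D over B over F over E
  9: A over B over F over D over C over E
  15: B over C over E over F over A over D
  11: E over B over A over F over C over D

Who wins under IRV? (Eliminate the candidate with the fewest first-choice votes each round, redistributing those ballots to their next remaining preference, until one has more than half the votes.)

A

Round 1: A 9, B 15, C 5, D 8, E 13, F 3. F eliminated.
Round 2: A 9, B 15, C 5, D 11, E 13. C eliminated.
Round 3: A 14, B 15, D 11, E 13. D eliminated.
Round 4: A 25, B 15, E 13. E eliminated.
Round 5: A 27, B 26. A has a majority (≥27).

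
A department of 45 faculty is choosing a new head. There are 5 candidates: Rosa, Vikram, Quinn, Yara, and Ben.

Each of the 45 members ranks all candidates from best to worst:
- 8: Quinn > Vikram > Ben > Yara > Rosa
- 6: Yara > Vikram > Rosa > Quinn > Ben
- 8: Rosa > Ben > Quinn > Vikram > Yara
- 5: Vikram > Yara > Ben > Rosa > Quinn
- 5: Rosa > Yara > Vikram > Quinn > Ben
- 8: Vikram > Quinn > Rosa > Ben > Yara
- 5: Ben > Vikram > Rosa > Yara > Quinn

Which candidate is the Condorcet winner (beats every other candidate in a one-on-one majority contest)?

Vikram vs Rosa: 32–13
Vikram vs Quinn: 29–16
Vikram vs Yara: 34–11
Vikram vs Ben: 32–13
Vikram beats every other candidate.

Vikram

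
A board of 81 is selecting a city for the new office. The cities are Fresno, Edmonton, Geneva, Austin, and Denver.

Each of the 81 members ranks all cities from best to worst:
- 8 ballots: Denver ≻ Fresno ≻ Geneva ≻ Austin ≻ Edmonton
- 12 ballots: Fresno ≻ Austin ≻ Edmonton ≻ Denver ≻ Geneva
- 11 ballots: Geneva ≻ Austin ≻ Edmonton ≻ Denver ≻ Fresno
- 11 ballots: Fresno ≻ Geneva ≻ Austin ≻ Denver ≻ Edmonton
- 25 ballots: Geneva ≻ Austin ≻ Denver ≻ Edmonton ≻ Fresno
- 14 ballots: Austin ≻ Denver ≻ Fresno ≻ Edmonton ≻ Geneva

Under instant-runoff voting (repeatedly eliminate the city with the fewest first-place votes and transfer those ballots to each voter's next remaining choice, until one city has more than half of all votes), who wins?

Round 1: Fresno 23, Edmonton 0, Geneva 36, Austin 14, Denver 8. Edmonton eliminated.
Round 2: Fresno 23, Geneva 36, Austin 14, Denver 8. Denver eliminated.
Round 3: Fresno 31, Geneva 36, Austin 14. Austin eliminated.
Round 4: Fresno 45, Geneva 36. Fresno has a majority (≥41).

Fresno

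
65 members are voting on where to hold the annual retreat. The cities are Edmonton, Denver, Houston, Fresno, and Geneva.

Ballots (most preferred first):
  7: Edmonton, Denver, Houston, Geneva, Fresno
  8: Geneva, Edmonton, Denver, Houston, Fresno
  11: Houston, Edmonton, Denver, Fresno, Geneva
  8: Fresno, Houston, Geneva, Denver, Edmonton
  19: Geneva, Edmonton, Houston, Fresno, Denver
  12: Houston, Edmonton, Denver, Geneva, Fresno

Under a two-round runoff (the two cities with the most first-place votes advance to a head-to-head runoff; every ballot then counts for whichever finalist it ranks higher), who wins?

Round 1 first-place votes: Edmonton 7, Denver 0, Houston 23, Fresno 8, Geneva 27. Geneva and Houston advance.
Runoff: Geneva is ranked above Houston on 27 ballots, Houston above Geneva on 38.

Houston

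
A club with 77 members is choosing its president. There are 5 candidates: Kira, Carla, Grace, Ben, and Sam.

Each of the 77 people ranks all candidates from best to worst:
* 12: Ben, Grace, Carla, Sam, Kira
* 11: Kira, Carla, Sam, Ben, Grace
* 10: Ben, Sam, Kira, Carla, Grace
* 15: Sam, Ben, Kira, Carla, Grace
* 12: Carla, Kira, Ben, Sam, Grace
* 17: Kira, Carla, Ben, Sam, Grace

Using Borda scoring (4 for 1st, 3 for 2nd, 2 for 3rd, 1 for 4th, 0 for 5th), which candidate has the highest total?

Kira: 12×0 + 11×4 + 10×2 + 15×2 + 12×3 + 17×4 = 198
Carla: 12×2 + 11×3 + 10×1 + 15×1 + 12×4 + 17×3 = 181
Grace: 12×3 + 11×0 + 10×0 + 15×0 + 12×0 + 17×0 = 36
Ben: 12×4 + 11×1 + 10×4 + 15×3 + 12×2 + 17×2 = 202
Sam: 12×1 + 11×2 + 10×3 + 15×4 + 12×1 + 17×1 = 153

Ben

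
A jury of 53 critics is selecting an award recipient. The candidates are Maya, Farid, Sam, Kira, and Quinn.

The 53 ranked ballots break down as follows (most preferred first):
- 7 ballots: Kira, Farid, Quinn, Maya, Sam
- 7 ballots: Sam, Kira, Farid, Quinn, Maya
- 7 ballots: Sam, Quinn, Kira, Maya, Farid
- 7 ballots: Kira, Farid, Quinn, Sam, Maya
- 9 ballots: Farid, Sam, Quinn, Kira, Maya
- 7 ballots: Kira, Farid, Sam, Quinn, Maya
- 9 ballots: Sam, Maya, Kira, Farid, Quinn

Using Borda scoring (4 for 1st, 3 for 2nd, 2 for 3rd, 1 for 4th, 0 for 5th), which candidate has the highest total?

Kira

Maya: 7×1 + 7×0 + 7×1 + 7×0 + 9×0 + 7×0 + 9×3 = 41
Farid: 7×3 + 7×2 + 7×0 + 7×3 + 9×4 + 7×3 + 9×1 = 122
Sam: 7×0 + 7×4 + 7×4 + 7×1 + 9×3 + 7×2 + 9×4 = 140
Kira: 7×4 + 7×3 + 7×2 + 7×4 + 9×1 + 7×4 + 9×2 = 146
Quinn: 7×2 + 7×1 + 7×3 + 7×2 + 9×2 + 7×1 + 9×0 = 81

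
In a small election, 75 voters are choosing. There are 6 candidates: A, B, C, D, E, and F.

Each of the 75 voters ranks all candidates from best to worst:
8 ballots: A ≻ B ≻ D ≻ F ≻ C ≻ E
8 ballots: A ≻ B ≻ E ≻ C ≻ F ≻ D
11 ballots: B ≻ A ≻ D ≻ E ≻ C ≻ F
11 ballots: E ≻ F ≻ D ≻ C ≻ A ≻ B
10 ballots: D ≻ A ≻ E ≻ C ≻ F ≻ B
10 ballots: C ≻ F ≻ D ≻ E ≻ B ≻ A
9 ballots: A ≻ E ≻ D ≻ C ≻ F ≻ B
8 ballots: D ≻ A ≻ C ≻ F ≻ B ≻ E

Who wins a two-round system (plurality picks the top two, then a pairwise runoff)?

Round 1 first-place votes: A 25, B 11, C 10, D 18, E 11, F 0. A and D advance.
Runoff: A is ranked above D on 36 ballots, D above A on 39.

D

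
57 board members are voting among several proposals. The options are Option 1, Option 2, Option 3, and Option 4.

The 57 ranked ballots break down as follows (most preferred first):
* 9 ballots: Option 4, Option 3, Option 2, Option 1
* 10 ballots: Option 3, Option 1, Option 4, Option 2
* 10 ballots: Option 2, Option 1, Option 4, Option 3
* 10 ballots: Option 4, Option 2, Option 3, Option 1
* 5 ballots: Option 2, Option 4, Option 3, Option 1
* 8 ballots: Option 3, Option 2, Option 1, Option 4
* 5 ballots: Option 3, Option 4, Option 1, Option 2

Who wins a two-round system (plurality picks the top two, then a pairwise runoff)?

Option 4

Round 1 first-place votes: Option 1 0, Option 2 15, Option 3 23, Option 4 19. Option 3 and Option 4 advance.
Runoff: Option 3 is ranked above Option 4 on 23 ballots, Option 4 above Option 3 on 34.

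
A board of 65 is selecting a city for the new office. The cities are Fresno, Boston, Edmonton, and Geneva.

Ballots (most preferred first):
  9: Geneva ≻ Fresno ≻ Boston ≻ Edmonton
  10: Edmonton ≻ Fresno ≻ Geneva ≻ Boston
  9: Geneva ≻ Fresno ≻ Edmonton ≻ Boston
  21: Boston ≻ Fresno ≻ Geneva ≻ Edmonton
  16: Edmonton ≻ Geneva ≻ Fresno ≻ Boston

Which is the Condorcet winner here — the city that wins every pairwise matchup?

Geneva vs Fresno: 34–31
Geneva vs Boston: 44–21
Geneva vs Edmonton: 39–26
Geneva beats every other city.

Geneva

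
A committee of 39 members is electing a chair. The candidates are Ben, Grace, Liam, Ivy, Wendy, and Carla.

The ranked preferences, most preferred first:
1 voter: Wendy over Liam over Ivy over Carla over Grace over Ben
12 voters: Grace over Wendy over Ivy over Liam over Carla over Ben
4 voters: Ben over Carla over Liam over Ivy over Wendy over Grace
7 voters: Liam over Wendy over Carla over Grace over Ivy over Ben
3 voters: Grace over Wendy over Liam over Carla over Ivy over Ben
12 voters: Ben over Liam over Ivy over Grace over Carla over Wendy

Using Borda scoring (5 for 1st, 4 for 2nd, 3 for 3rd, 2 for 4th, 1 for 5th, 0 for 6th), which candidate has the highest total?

Ben: 1×0 + 12×0 + 4×5 + 7×0 + 3×0 + 12×5 = 80
Grace: 1×1 + 12×5 + 4×0 + 7×2 + 3×5 + 12×2 = 114
Liam: 1×4 + 12×2 + 4×3 + 7×5 + 3×3 + 12×4 = 132
Ivy: 1×3 + 12×3 + 4×2 + 7×1 + 3×1 + 12×3 = 93
Wendy: 1×5 + 12×4 + 4×1 + 7×4 + 3×4 + 12×0 = 97
Carla: 1×2 + 12×1 + 4×4 + 7×3 + 3×2 + 12×1 = 69

Liam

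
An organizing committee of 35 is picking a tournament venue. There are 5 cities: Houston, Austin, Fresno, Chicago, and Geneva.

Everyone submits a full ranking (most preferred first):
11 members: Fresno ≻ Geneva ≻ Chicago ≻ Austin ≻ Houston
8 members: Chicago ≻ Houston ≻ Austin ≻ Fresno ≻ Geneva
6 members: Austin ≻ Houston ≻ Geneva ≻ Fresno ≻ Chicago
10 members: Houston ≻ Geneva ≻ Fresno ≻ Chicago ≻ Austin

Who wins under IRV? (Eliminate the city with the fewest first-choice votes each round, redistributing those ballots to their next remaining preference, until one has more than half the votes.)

Houston

Round 1: Houston 10, Austin 6, Fresno 11, Chicago 8, Geneva 0. Geneva eliminated.
Round 2: Houston 10, Austin 6, Fresno 11, Chicago 8. Austin eliminated.
Round 3: Houston 16, Fresno 11, Chicago 8. Chicago eliminated.
Round 4: Houston 24, Fresno 11. Houston has a majority (≥18).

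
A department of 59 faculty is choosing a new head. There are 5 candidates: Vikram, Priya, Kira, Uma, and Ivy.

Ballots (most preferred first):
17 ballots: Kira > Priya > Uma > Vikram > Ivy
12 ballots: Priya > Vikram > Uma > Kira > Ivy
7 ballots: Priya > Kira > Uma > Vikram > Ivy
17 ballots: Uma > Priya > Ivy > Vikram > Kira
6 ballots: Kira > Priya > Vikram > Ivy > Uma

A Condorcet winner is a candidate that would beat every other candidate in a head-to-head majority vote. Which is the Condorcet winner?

Priya vs Vikram: 59–0
Priya vs Kira: 36–23
Priya vs Uma: 42–17
Priya vs Ivy: 59–0
Priya beats every other candidate.

Priya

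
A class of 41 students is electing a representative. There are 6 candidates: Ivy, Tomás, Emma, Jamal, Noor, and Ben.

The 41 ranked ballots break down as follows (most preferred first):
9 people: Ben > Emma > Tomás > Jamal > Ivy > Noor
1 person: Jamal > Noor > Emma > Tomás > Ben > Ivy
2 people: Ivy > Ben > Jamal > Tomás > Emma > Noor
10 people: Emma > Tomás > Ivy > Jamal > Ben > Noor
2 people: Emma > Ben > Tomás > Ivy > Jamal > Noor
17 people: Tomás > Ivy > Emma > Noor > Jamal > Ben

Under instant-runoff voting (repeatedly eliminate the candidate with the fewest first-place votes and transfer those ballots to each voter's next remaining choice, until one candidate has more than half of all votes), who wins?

Emma

Round 1: Ivy 2, Tomás 17, Emma 12, Jamal 1, Noor 0, Ben 9. Noor eliminated.
Round 2: Ivy 2, Tomás 17, Emma 12, Jamal 1, Ben 9. Jamal eliminated.
Round 3: Ivy 2, Tomás 17, Emma 13, Ben 9. Ivy eliminated.
Round 4: Tomás 17, Emma 13, Ben 11. Ben eliminated.
Round 5: Tomás 19, Emma 22. Emma has a majority (≥21).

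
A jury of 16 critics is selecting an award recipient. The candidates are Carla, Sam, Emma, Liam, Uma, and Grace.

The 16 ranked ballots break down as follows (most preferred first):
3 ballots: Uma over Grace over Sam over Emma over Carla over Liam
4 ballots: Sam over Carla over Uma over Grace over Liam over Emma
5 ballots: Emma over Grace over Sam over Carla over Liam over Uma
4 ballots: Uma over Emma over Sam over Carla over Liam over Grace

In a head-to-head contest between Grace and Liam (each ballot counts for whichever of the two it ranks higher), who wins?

Grace is ranked above Liam on 12 ballots; Liam above Grace on 4.

Grace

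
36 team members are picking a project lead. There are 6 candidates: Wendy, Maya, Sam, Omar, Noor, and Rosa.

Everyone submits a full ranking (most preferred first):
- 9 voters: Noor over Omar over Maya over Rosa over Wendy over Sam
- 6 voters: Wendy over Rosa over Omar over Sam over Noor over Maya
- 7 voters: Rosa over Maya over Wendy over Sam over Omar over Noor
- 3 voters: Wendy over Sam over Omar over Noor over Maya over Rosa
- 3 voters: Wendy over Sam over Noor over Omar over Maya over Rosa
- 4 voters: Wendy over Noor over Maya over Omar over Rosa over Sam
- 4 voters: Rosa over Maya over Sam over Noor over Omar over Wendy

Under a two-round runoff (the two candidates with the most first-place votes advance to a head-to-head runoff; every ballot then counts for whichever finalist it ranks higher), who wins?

Round 1 first-place votes: Wendy 16, Maya 0, Sam 0, Omar 0, Noor 9, Rosa 11. Wendy and Rosa advance.
Runoff: Wendy is ranked above Rosa on 16 ballots, Rosa above Wendy on 20.

Rosa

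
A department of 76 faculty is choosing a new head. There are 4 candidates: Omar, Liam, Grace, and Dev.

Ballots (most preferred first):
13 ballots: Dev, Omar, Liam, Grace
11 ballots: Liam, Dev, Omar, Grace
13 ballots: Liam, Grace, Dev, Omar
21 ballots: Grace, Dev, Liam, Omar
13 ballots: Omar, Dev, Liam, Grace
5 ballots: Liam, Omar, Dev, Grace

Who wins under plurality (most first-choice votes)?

Liam

First-place votes: Omar 13, Liam 29, Grace 21, Dev 13.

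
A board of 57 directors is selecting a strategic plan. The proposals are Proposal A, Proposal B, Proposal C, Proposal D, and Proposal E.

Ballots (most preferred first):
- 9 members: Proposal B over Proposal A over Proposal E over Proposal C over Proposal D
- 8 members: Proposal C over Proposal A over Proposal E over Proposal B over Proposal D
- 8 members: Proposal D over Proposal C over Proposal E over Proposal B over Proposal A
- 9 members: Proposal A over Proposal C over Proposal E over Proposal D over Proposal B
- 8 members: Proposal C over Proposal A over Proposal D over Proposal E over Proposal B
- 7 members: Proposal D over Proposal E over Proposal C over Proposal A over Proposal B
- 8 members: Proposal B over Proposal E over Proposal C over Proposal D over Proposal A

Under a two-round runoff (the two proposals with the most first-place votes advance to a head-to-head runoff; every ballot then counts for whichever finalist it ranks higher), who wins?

Round 1 first-place votes: Proposal A 9, Proposal B 17, Proposal C 16, Proposal D 15, Proposal E 0. Proposal B and Proposal C advance.
Runoff: Proposal B is ranked above Proposal C on 17 ballots, Proposal C above Proposal B on 40.

Proposal C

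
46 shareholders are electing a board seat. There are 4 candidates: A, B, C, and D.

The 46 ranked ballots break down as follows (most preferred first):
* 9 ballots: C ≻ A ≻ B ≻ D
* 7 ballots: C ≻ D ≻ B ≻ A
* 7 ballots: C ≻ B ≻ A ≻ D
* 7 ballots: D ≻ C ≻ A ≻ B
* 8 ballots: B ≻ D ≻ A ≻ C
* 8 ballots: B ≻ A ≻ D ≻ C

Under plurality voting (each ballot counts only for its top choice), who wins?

C

First-place votes: A 0, B 16, C 23, D 7.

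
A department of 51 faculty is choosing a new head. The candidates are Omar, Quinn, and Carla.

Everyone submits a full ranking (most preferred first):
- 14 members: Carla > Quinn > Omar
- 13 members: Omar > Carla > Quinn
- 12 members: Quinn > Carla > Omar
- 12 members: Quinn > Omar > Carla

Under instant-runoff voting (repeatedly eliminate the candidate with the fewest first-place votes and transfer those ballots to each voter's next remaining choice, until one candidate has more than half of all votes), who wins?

Round 1: Omar 13, Quinn 24, Carla 14. Omar eliminated.
Round 2: Quinn 24, Carla 27. Carla has a majority (≥26).

Carla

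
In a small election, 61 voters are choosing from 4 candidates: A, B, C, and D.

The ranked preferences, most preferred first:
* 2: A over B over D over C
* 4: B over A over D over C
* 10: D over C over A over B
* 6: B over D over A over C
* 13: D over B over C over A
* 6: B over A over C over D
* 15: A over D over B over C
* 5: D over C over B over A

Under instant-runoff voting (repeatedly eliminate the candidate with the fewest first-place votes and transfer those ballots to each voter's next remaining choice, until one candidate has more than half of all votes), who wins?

D

Round 1: A 17, B 16, C 0, D 28. C eliminated.
Round 2: A 17, B 16, D 28. B eliminated.
Round 3: A 27, D 34. D has a majority (≥31).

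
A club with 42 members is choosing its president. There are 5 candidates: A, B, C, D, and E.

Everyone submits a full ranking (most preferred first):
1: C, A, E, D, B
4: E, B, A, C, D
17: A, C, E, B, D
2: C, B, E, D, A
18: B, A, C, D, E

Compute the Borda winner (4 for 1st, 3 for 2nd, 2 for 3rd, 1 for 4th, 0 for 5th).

A: 1×3 + 4×2 + 17×4 + 2×0 + 18×3 = 133
B: 1×0 + 4×3 + 17×1 + 2×3 + 18×4 = 107
C: 1×4 + 4×1 + 17×3 + 2×4 + 18×2 = 103
D: 1×1 + 4×0 + 17×0 + 2×1 + 18×1 = 21
E: 1×2 + 4×4 + 17×2 + 2×2 + 18×0 = 56

A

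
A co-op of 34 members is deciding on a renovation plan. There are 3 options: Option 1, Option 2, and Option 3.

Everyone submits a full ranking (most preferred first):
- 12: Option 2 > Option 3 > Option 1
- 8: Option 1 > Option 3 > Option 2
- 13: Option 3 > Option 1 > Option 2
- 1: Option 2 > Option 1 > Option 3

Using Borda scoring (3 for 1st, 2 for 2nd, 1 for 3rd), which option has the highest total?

Option 3

Option 1: 12×1 + 8×3 + 13×2 + 1×2 = 64
Option 2: 12×3 + 8×1 + 13×1 + 1×3 = 60
Option 3: 12×2 + 8×2 + 13×3 + 1×1 = 80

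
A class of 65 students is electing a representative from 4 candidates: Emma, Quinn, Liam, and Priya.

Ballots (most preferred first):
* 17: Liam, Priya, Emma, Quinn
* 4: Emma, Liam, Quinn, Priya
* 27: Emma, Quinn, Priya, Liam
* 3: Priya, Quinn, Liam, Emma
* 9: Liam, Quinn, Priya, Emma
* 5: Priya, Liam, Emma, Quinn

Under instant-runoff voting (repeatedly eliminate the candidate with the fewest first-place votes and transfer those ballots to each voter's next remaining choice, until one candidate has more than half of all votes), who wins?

Liam

Round 1: Emma 31, Quinn 0, Liam 26, Priya 8. Quinn eliminated.
Round 2: Emma 31, Liam 26, Priya 8. Priya eliminated.
Round 3: Emma 31, Liam 34. Liam has a majority (≥33).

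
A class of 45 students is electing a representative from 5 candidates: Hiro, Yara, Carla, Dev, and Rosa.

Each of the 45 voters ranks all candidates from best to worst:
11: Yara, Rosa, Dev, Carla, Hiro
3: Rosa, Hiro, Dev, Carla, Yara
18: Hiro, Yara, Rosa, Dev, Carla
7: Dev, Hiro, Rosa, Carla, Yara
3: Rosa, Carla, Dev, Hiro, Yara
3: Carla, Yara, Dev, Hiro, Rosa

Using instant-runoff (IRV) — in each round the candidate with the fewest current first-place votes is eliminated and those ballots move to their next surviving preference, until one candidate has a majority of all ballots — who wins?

Hiro

Round 1: Hiro 18, Yara 11, Carla 3, Dev 7, Rosa 6. Carla eliminated.
Round 2: Hiro 18, Yara 14, Dev 7, Rosa 6. Rosa eliminated.
Round 3: Hiro 21, Yara 14, Dev 10. Dev eliminated.
Round 4: Hiro 31, Yara 14. Hiro has a majority (≥23).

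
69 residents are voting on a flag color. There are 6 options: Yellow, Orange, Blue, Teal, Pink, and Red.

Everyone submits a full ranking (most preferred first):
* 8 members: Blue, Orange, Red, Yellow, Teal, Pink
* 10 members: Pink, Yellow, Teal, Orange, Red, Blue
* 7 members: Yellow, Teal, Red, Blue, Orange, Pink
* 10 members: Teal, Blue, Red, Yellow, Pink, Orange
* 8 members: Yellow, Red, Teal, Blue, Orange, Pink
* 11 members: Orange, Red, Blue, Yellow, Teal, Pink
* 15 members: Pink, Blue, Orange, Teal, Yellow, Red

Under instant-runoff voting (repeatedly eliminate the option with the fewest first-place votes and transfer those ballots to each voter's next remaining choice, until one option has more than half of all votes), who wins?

Yellow

Round 1: Yellow 15, Orange 11, Blue 8, Teal 10, Pink 25, Red 0. Red eliminated.
Round 2: Yellow 15, Orange 11, Blue 8, Teal 10, Pink 25. Blue eliminated.
Round 3: Yellow 15, Orange 19, Teal 10, Pink 25. Teal eliminated.
Round 4: Yellow 25, Orange 19, Pink 25. Orange eliminated.
Round 5: Yellow 44, Pink 25. Yellow has a majority (≥35).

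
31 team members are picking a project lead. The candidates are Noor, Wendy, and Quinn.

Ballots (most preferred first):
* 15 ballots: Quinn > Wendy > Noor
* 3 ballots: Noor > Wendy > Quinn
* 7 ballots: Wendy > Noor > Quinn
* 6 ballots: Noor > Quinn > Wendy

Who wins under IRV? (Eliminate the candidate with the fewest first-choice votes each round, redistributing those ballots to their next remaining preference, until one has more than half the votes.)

Round 1: Noor 9, Wendy 7, Quinn 15. Wendy eliminated.
Round 2: Noor 16, Quinn 15. Noor has a majority (≥16).

Noor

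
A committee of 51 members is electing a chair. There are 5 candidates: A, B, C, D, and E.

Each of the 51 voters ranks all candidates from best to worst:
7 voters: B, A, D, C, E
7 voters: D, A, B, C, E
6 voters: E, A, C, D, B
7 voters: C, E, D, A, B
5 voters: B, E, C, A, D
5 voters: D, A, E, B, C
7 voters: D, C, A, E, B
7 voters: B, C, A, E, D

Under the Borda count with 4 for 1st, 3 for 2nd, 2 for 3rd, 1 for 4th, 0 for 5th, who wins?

A: 7×3 + 7×3 + 6×3 + 7×1 + 5×1 + 5×3 + 7×2 + 7×2 = 115
B: 7×4 + 7×2 + 6×0 + 7×0 + 5×4 + 5×1 + 7×0 + 7×4 = 95
C: 7×1 + 7×1 + 6×2 + 7×4 + 5×2 + 5×0 + 7×3 + 7×3 = 106
D: 7×2 + 7×4 + 6×1 + 7×2 + 5×0 + 5×4 + 7×4 + 7×0 = 110
E: 7×0 + 7×0 + 6×4 + 7×3 + 5×3 + 5×2 + 7×1 + 7×1 = 84

A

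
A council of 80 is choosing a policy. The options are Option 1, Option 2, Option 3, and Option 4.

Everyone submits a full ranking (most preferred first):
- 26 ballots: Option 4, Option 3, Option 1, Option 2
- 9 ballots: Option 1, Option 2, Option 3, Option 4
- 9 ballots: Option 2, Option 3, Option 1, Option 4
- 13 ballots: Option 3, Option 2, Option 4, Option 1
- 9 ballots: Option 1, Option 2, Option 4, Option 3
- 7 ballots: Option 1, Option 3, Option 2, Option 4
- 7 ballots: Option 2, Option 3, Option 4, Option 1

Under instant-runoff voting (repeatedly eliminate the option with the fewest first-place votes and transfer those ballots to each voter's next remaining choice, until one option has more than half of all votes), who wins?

Option 2

Round 1: Option 1 25, Option 2 16, Option 3 13, Option 4 26. Option 3 eliminated.
Round 2: Option 1 25, Option 2 29, Option 4 26. Option 1 eliminated.
Round 3: Option 2 54, Option 4 26. Option 2 has a majority (≥41).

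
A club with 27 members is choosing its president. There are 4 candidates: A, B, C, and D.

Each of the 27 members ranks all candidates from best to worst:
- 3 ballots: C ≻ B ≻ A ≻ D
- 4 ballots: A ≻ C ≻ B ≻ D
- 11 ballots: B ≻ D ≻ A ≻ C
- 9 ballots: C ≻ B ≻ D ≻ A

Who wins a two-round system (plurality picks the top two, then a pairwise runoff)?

Round 1 first-place votes: A 4, B 11, C 12, D 0. C and B advance.
Runoff: C is ranked above B on 16 ballots, B above C on 11.

C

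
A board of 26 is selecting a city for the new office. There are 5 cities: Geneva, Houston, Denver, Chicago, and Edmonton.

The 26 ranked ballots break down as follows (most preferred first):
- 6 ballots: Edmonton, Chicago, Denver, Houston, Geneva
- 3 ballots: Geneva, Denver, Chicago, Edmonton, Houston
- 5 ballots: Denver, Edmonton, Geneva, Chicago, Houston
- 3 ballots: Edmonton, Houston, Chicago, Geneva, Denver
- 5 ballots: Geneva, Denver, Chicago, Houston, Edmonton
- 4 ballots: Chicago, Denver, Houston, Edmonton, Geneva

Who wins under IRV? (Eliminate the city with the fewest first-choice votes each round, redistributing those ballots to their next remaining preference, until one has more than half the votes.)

Denver

Round 1: Geneva 8, Houston 0, Denver 5, Chicago 4, Edmonton 9. Houston eliminated.
Round 2: Geneva 8, Denver 5, Chicago 4, Edmonton 9. Chicago eliminated.
Round 3: Geneva 8, Denver 9, Edmonton 9. Geneva eliminated.
Round 4: Denver 17, Edmonton 9. Denver has a majority (≥14).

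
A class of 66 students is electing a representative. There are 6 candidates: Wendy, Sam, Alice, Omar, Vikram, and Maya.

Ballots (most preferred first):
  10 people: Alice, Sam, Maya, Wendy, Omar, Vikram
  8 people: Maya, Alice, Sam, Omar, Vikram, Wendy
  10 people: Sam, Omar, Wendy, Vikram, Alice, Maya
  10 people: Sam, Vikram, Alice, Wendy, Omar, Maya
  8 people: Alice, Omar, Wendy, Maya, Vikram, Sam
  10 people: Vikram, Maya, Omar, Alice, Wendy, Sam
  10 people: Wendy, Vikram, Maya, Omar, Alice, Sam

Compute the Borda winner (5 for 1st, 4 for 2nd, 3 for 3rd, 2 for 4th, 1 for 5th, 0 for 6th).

Alice

Wendy: 10×2 + 8×0 + 10×3 + 10×2 + 8×3 + 10×1 + 10×5 = 154
Sam: 10×4 + 8×3 + 10×5 + 10×5 + 8×0 + 10×0 + 10×0 = 164
Alice: 10×5 + 8×4 + 10×1 + 10×3 + 8×5 + 10×2 + 10×1 = 192
Omar: 10×1 + 8×2 + 10×4 + 10×1 + 8×4 + 10×3 + 10×2 = 158
Vikram: 10×0 + 8×1 + 10×2 + 10×4 + 8×1 + 10×5 + 10×4 = 166
Maya: 10×3 + 8×5 + 10×0 + 10×0 + 8×2 + 10×4 + 10×3 = 156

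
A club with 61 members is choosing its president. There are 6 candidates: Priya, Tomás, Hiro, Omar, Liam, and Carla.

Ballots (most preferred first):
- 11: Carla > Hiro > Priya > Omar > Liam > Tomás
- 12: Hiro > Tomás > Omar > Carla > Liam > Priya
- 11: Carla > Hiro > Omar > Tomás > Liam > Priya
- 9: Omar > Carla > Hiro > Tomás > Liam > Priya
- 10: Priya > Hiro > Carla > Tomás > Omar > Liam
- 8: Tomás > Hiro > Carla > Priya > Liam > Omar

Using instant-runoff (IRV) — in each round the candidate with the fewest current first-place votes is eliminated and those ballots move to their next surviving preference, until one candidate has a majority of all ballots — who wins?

Carla

Round 1: Priya 10, Tomás 8, Hiro 12, Omar 9, Liam 0, Carla 22. Liam eliminated.
Round 2: Priya 10, Tomás 8, Hiro 12, Omar 9, Carla 22. Tomás eliminated.
Round 3: Priya 10, Hiro 20, Omar 9, Carla 22. Omar eliminated.
Round 4: Priya 10, Hiro 20, Carla 31. Carla has a majority (≥31).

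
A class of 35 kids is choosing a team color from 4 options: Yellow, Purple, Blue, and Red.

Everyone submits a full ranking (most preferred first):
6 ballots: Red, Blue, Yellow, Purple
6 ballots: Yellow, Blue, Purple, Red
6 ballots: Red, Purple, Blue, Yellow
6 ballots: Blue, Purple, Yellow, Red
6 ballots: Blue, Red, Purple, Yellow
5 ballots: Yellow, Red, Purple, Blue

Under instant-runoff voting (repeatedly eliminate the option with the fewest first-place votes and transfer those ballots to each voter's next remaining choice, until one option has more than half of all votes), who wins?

Blue

Round 1: Yellow 11, Purple 0, Blue 12, Red 12. Purple eliminated.
Round 2: Yellow 11, Blue 12, Red 12. Yellow eliminated.
Round 3: Blue 18, Red 17. Blue has a majority (≥18).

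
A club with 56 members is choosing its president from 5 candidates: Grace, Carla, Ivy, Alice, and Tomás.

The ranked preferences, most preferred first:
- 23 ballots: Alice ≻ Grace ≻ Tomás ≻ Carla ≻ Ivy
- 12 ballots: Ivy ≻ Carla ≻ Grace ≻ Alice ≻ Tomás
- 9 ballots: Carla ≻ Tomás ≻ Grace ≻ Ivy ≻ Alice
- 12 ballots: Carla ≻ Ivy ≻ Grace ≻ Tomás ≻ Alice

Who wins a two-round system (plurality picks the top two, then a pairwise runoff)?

Round 1 first-place votes: Grace 0, Carla 21, Ivy 12, Alice 23, Tomás 0. Alice and Carla advance.
Runoff: Alice is ranked above Carla on 23 ballots, Carla above Alice on 33.

Carla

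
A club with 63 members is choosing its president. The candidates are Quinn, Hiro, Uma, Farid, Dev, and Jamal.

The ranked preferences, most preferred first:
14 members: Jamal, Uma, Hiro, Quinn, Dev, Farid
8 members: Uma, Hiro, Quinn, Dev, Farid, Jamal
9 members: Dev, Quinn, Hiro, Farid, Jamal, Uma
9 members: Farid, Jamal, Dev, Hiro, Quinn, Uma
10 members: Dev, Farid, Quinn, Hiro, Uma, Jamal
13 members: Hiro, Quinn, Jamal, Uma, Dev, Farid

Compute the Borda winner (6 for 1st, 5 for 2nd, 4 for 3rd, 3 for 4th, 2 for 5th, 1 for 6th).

Quinn: 14×3 + 8×4 + 9×5 + 9×2 + 10×4 + 13×5 = 242
Hiro: 14×4 + 8×5 + 9×4 + 9×3 + 10×3 + 13×6 = 267
Uma: 14×5 + 8×6 + 9×1 + 9×1 + 10×2 + 13×3 = 195
Farid: 14×1 + 8×2 + 9×3 + 9×6 + 10×5 + 13×1 = 174
Dev: 14×2 + 8×3 + 9×6 + 9×4 + 10×6 + 13×2 = 228
Jamal: 14×6 + 8×1 + 9×2 + 9×5 + 10×1 + 13×4 = 217

Hiro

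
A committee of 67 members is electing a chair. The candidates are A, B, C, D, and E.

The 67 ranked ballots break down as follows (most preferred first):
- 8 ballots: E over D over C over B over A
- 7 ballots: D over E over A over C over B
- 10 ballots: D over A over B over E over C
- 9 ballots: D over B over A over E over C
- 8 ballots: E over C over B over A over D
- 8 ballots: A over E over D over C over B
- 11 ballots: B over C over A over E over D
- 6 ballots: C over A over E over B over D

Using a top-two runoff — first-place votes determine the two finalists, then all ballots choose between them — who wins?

Round 1 first-place votes: A 8, B 11, C 6, D 26, E 16. D and E advance.
Runoff: D is ranked above E on 26 ballots, E above D on 41.

E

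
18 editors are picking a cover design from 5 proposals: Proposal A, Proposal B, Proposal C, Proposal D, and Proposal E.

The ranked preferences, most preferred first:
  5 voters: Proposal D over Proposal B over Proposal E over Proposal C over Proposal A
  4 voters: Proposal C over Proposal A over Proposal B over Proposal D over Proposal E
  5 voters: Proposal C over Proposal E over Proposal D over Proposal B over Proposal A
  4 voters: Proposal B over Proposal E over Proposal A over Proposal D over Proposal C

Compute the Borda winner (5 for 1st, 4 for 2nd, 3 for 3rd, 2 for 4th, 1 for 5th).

Proposal B

Proposal A: 5×1 + 4×4 + 5×1 + 4×3 = 38
Proposal B: 5×4 + 4×3 + 5×2 + 4×5 = 62
Proposal C: 5×2 + 4×5 + 5×5 + 4×1 = 59
Proposal D: 5×5 + 4×2 + 5×3 + 4×2 = 56
Proposal E: 5×3 + 4×1 + 5×4 + 4×4 = 55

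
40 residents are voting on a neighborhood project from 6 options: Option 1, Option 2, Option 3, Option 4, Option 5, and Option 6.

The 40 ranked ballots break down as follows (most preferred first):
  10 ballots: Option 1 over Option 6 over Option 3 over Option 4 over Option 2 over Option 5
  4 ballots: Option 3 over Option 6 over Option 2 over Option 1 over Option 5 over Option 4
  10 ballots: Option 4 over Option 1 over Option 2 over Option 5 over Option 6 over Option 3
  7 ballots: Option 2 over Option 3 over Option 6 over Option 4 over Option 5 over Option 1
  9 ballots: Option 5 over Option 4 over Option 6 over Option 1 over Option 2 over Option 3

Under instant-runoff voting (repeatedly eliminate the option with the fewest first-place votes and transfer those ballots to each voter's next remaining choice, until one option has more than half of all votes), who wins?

Option 4

Round 1: Option 1 10, Option 2 7, Option 3 4, Option 4 10, Option 5 9, Option 6 0. Option 6 eliminated.
Round 2: Option 1 10, Option 2 7, Option 3 4, Option 4 10, Option 5 9. Option 3 eliminated.
Round 3: Option 1 10, Option 2 11, Option 4 10, Option 5 9. Option 5 eliminated.
Round 4: Option 1 10, Option 2 11, Option 4 19. Option 1 eliminated.
Round 5: Option 2 11, Option 4 29. Option 4 has a majority (≥21).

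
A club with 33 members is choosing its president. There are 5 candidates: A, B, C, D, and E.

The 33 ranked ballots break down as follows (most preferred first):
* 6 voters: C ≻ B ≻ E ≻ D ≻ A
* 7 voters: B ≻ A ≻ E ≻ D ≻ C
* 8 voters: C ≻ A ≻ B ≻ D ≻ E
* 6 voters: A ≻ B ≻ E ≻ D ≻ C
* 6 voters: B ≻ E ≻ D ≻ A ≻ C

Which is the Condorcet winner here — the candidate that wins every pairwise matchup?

B vs A: 19–14
B vs C: 19–14
B vs D: 33–0
B vs E: 33–0
B beats every other candidate.

B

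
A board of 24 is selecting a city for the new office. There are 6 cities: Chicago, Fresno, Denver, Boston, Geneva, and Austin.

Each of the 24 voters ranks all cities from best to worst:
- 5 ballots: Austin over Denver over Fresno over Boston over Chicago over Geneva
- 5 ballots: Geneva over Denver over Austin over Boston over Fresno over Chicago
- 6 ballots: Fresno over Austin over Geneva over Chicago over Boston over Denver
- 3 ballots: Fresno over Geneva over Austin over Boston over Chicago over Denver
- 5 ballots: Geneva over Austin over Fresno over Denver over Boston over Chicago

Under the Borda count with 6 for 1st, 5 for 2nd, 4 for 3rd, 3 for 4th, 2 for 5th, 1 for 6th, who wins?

Chicago: 5×2 + 5×1 + 6×3 + 3×2 + 5×1 = 44
Fresno: 5×4 + 5×2 + 6×6 + 3×6 + 5×4 = 104
Denver: 5×5 + 5×5 + 6×1 + 3×1 + 5×3 = 74
Boston: 5×3 + 5×3 + 6×2 + 3×3 + 5×2 = 61
Geneva: 5×1 + 5×6 + 6×4 + 3×5 + 5×6 = 104
Austin: 5×6 + 5×4 + 6×5 + 3×4 + 5×5 = 117

Austin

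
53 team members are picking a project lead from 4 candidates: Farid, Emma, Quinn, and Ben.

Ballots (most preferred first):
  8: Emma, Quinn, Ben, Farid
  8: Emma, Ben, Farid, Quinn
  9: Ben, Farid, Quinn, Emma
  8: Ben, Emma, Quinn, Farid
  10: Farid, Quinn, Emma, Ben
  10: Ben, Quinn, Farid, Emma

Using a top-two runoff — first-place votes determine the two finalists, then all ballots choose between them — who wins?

Round 1 first-place votes: Farid 10, Emma 16, Quinn 0, Ben 27. Ben and Emma advance.
Runoff: Ben is ranked above Emma on 27 ballots, Emma above Ben on 26.

Ben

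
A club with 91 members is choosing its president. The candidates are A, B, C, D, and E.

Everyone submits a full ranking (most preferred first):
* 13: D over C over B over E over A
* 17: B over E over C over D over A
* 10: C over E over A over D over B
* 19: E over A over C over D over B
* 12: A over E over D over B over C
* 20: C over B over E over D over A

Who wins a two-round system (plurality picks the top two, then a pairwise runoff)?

E

Round 1 first-place votes: A 12, B 17, C 30, D 13, E 19. C and E advance.
Runoff: C is ranked above E on 43 ballots, E above C on 48.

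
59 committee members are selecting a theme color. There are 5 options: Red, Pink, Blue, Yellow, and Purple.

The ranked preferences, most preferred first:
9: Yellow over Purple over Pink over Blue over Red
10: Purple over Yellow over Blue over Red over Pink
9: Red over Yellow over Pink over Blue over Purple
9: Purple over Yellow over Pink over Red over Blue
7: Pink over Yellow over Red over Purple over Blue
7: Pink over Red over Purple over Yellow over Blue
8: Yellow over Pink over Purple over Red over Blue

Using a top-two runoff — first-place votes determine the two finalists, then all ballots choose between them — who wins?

Yellow

Round 1 first-place votes: Red 9, Pink 14, Blue 0, Yellow 17, Purple 19. Purple and Yellow advance.
Runoff: Purple is ranked above Yellow on 26 ballots, Yellow above Purple on 33.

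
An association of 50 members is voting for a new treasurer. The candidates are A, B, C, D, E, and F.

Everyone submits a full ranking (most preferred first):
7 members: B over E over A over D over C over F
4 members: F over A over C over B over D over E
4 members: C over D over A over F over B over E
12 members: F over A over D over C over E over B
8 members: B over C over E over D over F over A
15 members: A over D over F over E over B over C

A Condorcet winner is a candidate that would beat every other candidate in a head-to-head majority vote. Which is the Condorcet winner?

A vs B: 35–15
A vs C: 38–12
A vs D: 38–12
A vs E: 35–15
A vs F: 26–24
A beats every other candidate.

A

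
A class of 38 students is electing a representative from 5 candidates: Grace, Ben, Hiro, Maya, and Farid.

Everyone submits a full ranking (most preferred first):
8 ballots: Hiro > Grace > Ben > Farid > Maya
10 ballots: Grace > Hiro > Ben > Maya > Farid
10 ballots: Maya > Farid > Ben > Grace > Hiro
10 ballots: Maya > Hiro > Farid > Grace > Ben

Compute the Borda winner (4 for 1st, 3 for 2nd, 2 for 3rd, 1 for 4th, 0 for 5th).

Grace: 8×3 + 10×4 + 10×1 + 10×1 = 84
Ben: 8×2 + 10×2 + 10×2 + 10×0 = 56
Hiro: 8×4 + 10×3 + 10×0 + 10×3 = 92
Maya: 8×0 + 10×1 + 10×4 + 10×4 = 90
Farid: 8×1 + 10×0 + 10×3 + 10×2 = 58

Hiro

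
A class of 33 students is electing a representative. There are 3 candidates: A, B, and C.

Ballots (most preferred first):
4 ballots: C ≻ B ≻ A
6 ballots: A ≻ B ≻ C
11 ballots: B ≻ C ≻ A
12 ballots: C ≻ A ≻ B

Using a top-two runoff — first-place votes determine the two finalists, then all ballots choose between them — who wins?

B

Round 1 first-place votes: A 6, B 11, C 16. C and B advance.
Runoff: C is ranked above B on 16 ballots, B above C on 17.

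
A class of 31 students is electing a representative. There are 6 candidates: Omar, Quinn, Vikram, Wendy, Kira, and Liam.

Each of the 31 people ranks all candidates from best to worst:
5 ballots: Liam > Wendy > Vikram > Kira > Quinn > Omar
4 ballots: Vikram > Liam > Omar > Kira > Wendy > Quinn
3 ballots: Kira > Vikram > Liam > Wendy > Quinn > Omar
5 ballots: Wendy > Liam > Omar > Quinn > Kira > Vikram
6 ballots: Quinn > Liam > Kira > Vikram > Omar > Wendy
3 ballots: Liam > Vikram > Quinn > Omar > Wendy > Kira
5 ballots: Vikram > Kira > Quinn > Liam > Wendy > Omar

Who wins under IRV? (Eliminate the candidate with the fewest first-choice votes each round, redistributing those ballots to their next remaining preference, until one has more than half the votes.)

Liam

Round 1: Omar 0, Quinn 6, Vikram 9, Wendy 5, Kira 3, Liam 8. Omar eliminated.
Round 2: Quinn 6, Vikram 9, Wendy 5, Kira 3, Liam 8. Kira eliminated.
Round 3: Quinn 6, Vikram 12, Wendy 5, Liam 8. Wendy eliminated.
Round 4: Quinn 6, Vikram 12, Liam 13. Quinn eliminated.
Round 5: Vikram 12, Liam 19. Liam has a majority (≥16).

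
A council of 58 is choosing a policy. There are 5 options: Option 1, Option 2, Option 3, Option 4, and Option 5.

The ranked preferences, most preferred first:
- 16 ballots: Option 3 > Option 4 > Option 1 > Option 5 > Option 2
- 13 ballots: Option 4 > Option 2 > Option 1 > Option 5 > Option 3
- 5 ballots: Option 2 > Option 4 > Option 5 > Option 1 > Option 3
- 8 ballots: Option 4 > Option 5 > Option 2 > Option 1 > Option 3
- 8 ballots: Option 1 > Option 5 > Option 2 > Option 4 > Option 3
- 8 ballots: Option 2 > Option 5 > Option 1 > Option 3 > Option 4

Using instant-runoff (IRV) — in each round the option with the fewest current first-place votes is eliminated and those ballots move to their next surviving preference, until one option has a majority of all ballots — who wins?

Option 4

Round 1: Option 1 8, Option 2 13, Option 3 16, Option 4 21, Option 5 0. Option 5 eliminated.
Round 2: Option 1 8, Option 2 13, Option 3 16, Option 4 21. Option 1 eliminated.
Round 3: Option 2 21, Option 3 16, Option 4 21. Option 3 eliminated.
Round 4: Option 2 21, Option 4 37. Option 4 has a majority (≥30).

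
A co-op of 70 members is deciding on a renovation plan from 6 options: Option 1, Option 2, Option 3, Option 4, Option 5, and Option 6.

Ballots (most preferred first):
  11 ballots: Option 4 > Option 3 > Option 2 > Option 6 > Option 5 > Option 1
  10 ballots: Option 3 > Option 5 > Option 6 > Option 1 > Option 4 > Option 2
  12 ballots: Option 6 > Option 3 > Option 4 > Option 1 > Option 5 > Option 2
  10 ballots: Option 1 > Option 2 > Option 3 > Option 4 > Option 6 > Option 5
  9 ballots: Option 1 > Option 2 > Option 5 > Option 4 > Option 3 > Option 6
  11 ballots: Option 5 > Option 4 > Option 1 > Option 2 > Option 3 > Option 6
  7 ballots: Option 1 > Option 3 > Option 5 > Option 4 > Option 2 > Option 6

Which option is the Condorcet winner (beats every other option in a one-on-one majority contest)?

Option 1 vs Option 2: 59–11
Option 1 vs Option 3: 37–33
Option 1 vs Option 4: 36–34
Option 1 vs Option 5: 38–32
Option 1 vs Option 6: 37–33
Option 1 beats every other option.

Option 1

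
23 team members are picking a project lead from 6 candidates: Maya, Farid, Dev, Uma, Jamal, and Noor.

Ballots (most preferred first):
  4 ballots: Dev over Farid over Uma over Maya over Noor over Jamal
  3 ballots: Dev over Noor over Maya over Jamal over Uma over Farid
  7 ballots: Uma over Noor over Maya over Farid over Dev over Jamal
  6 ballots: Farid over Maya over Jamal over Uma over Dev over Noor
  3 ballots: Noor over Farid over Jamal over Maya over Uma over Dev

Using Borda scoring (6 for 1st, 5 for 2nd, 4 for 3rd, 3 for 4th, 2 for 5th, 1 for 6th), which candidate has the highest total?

Farid

Maya: 4×3 + 3×4 + 7×4 + 6×5 + 3×3 = 91
Farid: 4×5 + 3×1 + 7×3 + 6×6 + 3×5 = 95
Dev: 4×6 + 3×6 + 7×2 + 6×2 + 3×1 = 71
Uma: 4×4 + 3×2 + 7×6 + 6×3 + 3×2 = 88
Jamal: 4×1 + 3×3 + 7×1 + 6×4 + 3×4 = 56
Noor: 4×2 + 3×5 + 7×5 + 6×1 + 3×6 = 82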